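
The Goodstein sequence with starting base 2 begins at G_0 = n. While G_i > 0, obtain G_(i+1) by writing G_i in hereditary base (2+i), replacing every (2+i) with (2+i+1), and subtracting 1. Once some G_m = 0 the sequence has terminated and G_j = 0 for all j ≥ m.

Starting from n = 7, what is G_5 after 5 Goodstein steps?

823543

i=0: 7 = 2^2 + 2 + 1 (b=2); 2→3: 3^3 + 3 + 1 = 31; 31−1 = 30
i=1: 30 = 3^3 + 3 (b=3); 3→4: 4^4 + 4 = 260; 260−1 = 259
i=2: 259 = 4^4 + 3 (b=4); 4→5: 5^5 + 3 = 3128; 3128−1 = 3127
i=3: 3127 = 5^5 + 2 (b=5); 5→6: 6^6 + 2 = 46658; 46658−1 = 46657
i=4: 46657 = 6^6 + 1 (b=6); 6→7: 7^7 + 1 = 823544; 823544−1 = 823543
i=5: 823543 = 7^7 (b=7); 7→8: 8^8 = 16777216; 16777216−1 = 16777215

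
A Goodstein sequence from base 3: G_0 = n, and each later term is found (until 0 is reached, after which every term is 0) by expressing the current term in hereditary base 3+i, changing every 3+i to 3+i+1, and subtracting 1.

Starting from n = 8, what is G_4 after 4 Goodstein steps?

11

8 —HB3→ 2·3 + 2 —bump→ 2·4 + 2 = 10 —(−1)→ 9
9 —HB4→ 2·4 + 1 —bump→ 2·5 + 1 = 11 —(−1)→ 10
10 —HB5→ 2·5 —bump→ 2·6 = 12 —(−1)→ 11
11 —HB6→ 6 + 5 —bump→ 7 + 5 = 12 —(−1)→ 11
11 —HB7→ 7 + 4 —bump→ 8 + 4 = 12 —(−1)→ 11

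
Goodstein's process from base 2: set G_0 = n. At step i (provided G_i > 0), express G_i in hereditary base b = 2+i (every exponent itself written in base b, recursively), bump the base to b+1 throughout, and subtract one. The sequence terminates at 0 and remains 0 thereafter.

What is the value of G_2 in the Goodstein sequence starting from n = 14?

step 0: 14 = 2^(2 + 1) + 2^2 + 2; sub 3 for 2: 3^(3 + 1) + 3^3 + 3; = 111; G_1 = 111−1 = 110
step 1: 110 = 3^(3 + 1) + 3^3 + 2; sub 4 for 3: 4^(4 + 1) + 4^4 + 2; = 1282; G_2 = 1282−1 = 1281
step 2: 1281 = 4^(4 + 1) + 4^4 + 1; sub 5 for 4: 5^(5 + 1) + 5^5 + 1; = 18751; G_3 = 18751−1 = 18750

1281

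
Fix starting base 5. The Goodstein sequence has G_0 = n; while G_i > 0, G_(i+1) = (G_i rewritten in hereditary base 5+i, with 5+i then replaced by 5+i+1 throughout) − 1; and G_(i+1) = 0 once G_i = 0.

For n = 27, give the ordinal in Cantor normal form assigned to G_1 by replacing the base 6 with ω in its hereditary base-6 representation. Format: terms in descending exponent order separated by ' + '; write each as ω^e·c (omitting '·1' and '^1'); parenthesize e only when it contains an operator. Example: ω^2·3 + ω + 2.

(0) 27|_5 = 5^2 + 2 ↦ 6^2 + 2|_6 = 38 ⇒ 37
(1) 37|_6 = 6^2 + 1 ↦ 7^2 + 1|_7 = 50 ⇒ 49

ω^2 + 1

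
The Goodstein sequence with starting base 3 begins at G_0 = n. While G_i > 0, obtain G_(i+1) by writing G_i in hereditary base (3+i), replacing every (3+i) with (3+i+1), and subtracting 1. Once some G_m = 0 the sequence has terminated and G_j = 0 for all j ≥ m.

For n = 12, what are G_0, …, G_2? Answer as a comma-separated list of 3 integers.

12, 19, 27

G_0 = 12. HB_3(12) = 3^2 + 3. Bump = 20. G_1 = 19.
G_1 = 19. HB_4(19) = 4^2 + 3. Bump = 28. G_2 = 27.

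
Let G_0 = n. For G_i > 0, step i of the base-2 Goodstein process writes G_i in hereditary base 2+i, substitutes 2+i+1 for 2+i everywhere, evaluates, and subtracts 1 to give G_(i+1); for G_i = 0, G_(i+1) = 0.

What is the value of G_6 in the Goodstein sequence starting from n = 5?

1751

base 2: 5 = 2^2 + 1; at 3: 3^3 + 1 = 28; next = 27
base 3: 27 = 3^3; at 4: 4^4 = 256; next = 255
base 4: 255 = 3·4^3 + 3·4^2 + 3·4 + 3; at 5: 3·5^3 + 3·5^2 + 3·5 + 3 = 468; next = 467
base 5: 467 = 3·5^3 + 3·5^2 + 3·5 + 2; at 6: 3·6^3 + 3·6^2 + 3·6 + 2 = 776; next = 775
base 6: 775 = 3·6^3 + 3·6^2 + 3·6 + 1; at 7: 3·7^3 + 3·7^2 + 3·7 + 1 = 1198; next = 1197
base 7: 1197 = 3·7^3 + 3·7^2 + 3·7; at 8: 3·8^3 + 3·8^2 + 3·8 = 1752; next = 1751
base 8: 1751 = 3·8^3 + 3·8^2 + 2·8 + 7; at 9: 3·9^3 + 3·9^2 + 2·9 + 7 = 2455; next = 2454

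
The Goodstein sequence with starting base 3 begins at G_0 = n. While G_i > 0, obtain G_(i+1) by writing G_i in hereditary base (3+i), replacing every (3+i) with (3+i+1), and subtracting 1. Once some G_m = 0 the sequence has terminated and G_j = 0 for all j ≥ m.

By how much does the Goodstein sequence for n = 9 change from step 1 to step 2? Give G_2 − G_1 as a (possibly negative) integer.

[0] 9 ≡ 3^2 (base 3). Lift 4: 16. −1: 15.
[1] 15 ≡ 3·4 + 3 (base 4). Lift 5: 18. −1: 17.

2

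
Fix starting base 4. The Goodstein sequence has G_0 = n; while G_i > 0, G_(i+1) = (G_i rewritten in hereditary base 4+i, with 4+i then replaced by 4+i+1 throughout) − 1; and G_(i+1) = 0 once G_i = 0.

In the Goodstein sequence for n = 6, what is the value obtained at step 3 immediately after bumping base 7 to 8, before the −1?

G_0 = 6. HB_4(6) = 4 + 2. Bump = 7. G_1 = 6.
G_1 = 6. HB_5(6) = 5 + 1. Bump = 7. G_2 = 6.
G_2 = 6. HB_6(6) = 6. Bump = 7. G_3 = 6.
G_3 = 6. HB_7(6) = 6. Bump = 6. G_4 = 5.

6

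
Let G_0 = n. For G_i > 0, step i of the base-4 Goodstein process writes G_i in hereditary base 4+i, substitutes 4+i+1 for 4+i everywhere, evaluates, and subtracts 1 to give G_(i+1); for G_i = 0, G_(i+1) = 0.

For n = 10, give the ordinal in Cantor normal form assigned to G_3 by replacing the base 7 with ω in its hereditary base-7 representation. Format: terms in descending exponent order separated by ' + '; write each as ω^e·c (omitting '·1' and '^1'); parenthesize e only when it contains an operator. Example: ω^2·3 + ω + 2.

ω + 6

i=0: 10 = 2·4 + 2 (b=4); 4→5: 2·5 + 2 = 12; 12−1 = 11
i=1: 11 = 2·5 + 1 (b=5); 5→6: 2·6 + 1 = 13; 13−1 = 12
i=2: 12 = 2·6 (b=6); 6→7: 2·7 = 14; 14−1 = 13
i=3: 13 = 7 + 6 (b=7); 7→8: 8 + 6 = 14; 14−1 = 13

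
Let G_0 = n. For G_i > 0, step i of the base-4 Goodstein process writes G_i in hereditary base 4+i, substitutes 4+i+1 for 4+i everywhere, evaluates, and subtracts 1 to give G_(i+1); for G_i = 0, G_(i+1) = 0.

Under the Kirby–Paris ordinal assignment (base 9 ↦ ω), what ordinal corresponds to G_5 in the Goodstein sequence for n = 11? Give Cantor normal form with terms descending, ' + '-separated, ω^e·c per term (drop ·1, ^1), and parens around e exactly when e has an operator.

ω + 6

[0] 11 ≡ 2·4 + 3 (base 4). Lift 5: 13. −1: 12.
[1] 12 ≡ 2·5 + 2 (base 5). Lift 6: 14. −1: 13.
[2] 13 ≡ 2·6 + 1 (base 6). Lift 7: 15. −1: 14.
[3] 14 ≡ 2·7 (base 7). Lift 8: 16. −1: 15.
[4] 15 ≡ 8 + 7 (base 8). Lift 9: 16. −1: 15.
[5] 15 ≡ 9 + 6 (base 9). Lift 10: 16. −1: 15.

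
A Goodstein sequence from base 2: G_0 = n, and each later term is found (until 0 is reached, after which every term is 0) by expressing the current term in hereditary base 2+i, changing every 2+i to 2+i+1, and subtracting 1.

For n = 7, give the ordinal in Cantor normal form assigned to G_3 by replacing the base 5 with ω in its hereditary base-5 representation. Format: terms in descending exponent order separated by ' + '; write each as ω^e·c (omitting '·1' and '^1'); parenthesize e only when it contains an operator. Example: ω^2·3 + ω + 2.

i=0: 7 = 2^2 + 2 + 1 (b=2); 2→3: 3^3 + 3 + 1 = 31; 31−1 = 30
i=1: 30 = 3^3 + 3 (b=3); 3→4: 4^4 + 4 = 260; 260−1 = 259
i=2: 259 = 4^4 + 3 (b=4); 4→5: 5^5 + 3 = 3128; 3128−1 = 3127
i=3: 3127 = 5^5 + 2 (b=5); 5→6: 6^6 + 2 = 46658; 46658−1 = 46657

ω^ω + 2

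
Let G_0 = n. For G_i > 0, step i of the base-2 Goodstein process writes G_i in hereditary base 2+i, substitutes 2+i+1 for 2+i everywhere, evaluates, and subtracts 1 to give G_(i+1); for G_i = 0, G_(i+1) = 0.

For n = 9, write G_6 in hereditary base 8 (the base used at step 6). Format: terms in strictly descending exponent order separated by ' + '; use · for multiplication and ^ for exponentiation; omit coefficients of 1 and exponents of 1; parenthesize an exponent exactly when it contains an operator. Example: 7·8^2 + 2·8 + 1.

3·8^8 + 3·8^3 + 3·8^2 + 2·8 + 7

9 —HB2→ 2^(2 + 1) + 1 —bump→ 3^(3 + 1) + 1 = 82 —(−1)→ 81
81 —HB3→ 3^(3 + 1) —bump→ 4^(4 + 1) = 1024 —(−1)→ 1023
1023 —HB4→ 3·4^4 + 3·4^3 + 3·4^2 + 3·4 + 3 —bump→ 3·5^5 + 3·5^3 + 3·5^2 + 3·5 + 3 = 9843 —(−1)→ 9842
9842 —HB5→ 3·5^5 + 3·5^3 + 3·5^2 + 3·5 + 2 —bump→ 3·6^6 + 3·6^3 + 3·6^2 + 3·6 + 2 = 140744 —(−1)→ 140743
140743 —HB6→ 3·6^6 + 3·6^3 + 3·6^2 + 3·6 + 1 —bump→ 3·7^7 + 3·7^3 + 3·7^2 + 3·7 + 1 = 2471827 —(−1)→ 2471826
2471826 —HB7→ 3·7^7 + 3·7^3 + 3·7^2 + 3·7 —bump→ 3·8^8 + 3·8^3 + 3·8^2 + 3·8 = 50333400 —(−1)→ 50333399
50333399 —HB8→ 3·8^8 + 3·8^3 + 3·8^2 + 2·8 + 7 —bump→ 3·9^9 + 3·9^3 + 3·9^2 + 2·9 + 7 = 1162263922 —(−1)→ 1162263921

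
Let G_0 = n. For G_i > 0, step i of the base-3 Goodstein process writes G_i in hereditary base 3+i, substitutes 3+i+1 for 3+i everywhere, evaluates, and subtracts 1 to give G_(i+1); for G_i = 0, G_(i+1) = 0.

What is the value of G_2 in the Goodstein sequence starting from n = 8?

step 0: 8 = 2·3 + 2; sub 4 for 3: 2·4 + 2; = 10; G_1 = 10−1 = 9
step 1: 9 = 2·4 + 1; sub 5 for 4: 2·5 + 1; = 11; G_2 = 11−1 = 10
step 2: 10 = 2·5; sub 6 for 5: 2·6; = 12; G_3 = 12−1 = 11

10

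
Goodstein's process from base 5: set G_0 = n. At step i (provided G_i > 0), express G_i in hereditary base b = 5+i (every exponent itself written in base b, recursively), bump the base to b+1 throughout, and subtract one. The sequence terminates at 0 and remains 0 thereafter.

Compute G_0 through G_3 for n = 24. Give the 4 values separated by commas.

24, 27, 30, 33

step 0: 24 = 4·5 + 4; sub 6 for 5: 4·6 + 4; = 28; G_1 = 28−1 = 27
step 1: 27 = 4·6 + 3; sub 7 for 6: 4·7 + 3; = 31; G_2 = 31−1 = 30
step 2: 30 = 4·7 + 2; sub 8 for 7: 4·8 + 2; = 34; G_3 = 34−1 = 33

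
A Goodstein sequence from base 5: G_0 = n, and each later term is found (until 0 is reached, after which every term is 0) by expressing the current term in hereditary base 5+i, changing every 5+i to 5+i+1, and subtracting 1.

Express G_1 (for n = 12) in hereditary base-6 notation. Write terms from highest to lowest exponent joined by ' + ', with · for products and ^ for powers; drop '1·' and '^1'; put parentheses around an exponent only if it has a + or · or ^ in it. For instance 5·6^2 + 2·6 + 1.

2·6 + 1

[0] 12 ≡ 2·5 + 2 (base 5). Lift 6: 14. −1: 13.
[1] 13 ≡ 2·6 + 1 (base 6). Lift 7: 15. −1: 14.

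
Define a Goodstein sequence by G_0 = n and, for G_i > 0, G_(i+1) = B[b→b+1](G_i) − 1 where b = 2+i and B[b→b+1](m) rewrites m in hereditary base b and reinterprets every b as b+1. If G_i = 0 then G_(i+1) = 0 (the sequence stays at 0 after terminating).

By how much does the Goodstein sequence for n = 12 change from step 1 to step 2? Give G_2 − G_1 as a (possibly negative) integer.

i=0: 12 = 2^(2 + 1) + 2^2 (b=2); 2→3: 3^(3 + 1) + 3^3 = 108; 108−1 = 107
i=1: 107 = 3^(3 + 1) + 2·3^2 + 2·3 + 2 (b=3); 3→4: 4^(4 + 1) + 2·4^2 + 2·4 + 2 = 1066; 1066−1 = 1065

958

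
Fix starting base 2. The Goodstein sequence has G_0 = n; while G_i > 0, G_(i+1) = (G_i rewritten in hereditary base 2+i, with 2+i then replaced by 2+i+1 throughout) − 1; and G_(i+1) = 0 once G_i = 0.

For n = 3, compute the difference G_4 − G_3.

[0] 3 ≡ 2 + 1 (base 2). Lift 3: 4. −1: 3.
[1] 3 ≡ 3 (base 3). Lift 4: 4. −1: 3.
[2] 3 ≡ 3 (base 4). Lift 5: 3. −1: 2.
[3] 2 ≡ 2 (base 5). Lift 6: 2. −1: 1.

-1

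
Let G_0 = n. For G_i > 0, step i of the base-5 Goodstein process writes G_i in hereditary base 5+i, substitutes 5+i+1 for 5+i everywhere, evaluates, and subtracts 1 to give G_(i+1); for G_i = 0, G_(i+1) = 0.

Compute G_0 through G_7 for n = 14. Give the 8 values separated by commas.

G_0=14  [base 5] 2·5 + 4  →[5↦6]→  2·6 + 4 = 16  −1 ⇒ G_1=15
G_1=15  [base 6] 2·6 + 3  →[6↦7]→  2·7 + 3 = 17  −1 ⇒ G_2=16
G_2=16  [base 7] 2·7 + 2  →[7↦8]→  2·8 + 2 = 18  −1 ⇒ G_3=17
G_3=17  [base 8] 2·8 + 1  →[8↦9]→  2·9 + 1 = 19  −1 ⇒ G_4=18
G_4=18  [base 9] 2·9  →[9↦10]→  2·10 = 20  −1 ⇒ G_5=19
G_5=19  [base 10] 10 + 9  →[10↦11]→  11 + 9 = 20  −1 ⇒ G_6=19
G_6=19  [base 11] 11 + 8  →[11↦12]→  12 + 8 = 20  −1 ⇒ G_7=19

14, 15, 16, 17, 18, 19, 19, 19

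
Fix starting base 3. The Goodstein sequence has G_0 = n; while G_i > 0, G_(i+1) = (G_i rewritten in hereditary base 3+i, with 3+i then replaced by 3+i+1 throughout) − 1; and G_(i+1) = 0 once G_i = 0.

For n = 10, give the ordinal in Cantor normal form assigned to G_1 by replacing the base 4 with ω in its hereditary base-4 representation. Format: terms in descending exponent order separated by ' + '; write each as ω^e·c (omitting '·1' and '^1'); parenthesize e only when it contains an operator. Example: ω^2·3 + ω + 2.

step 0: 10 = 3^2 + 1; sub 4 for 3: 4^2 + 1; = 17; G_1 = 17−1 = 16
step 1: 16 = 4^2; sub 5 for 4: 5^2; = 25; G_2 = 25−1 = 24

ω^2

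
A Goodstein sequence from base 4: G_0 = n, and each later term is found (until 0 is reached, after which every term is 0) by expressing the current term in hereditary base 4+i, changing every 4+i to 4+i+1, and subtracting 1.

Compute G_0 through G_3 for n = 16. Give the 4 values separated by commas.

16, 24, 27, 30

16 —HB4→ 4^2 —bump→ 5^2 = 25 —(−1)→ 24
24 —HB5→ 4·5 + 4 —bump→ 4·6 + 4 = 28 —(−1)→ 27
27 —HB6→ 4·6 + 3 —bump→ 4·7 + 3 = 31 —(−1)→ 30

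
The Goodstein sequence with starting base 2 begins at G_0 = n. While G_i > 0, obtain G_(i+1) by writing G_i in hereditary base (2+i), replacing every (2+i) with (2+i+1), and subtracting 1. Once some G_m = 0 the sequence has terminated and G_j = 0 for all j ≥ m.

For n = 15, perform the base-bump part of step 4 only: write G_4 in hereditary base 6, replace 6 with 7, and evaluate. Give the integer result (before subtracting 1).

6588345

G_0 = 15. HB_2(15) = 2^(2 + 1) + 2^2 + 2 + 1. Bump = 112. G_1 = 111.
G_1 = 111. HB_3(111) = 3^(3 + 1) + 3^3 + 3. Bump = 1284. G_2 = 1283.
G_2 = 1283. HB_4(1283) = 4^(4 + 1) + 4^4 + 3. Bump = 18753. G_3 = 18752.
G_3 = 18752. HB_5(18752) = 5^(5 + 1) + 5^5 + 2. Bump = 326594. G_4 = 326593.
G_4 = 326593. HB_6(326593) = 6^(6 + 1) + 6^6 + 1. Bump = 6588345. G_5 = 6588344.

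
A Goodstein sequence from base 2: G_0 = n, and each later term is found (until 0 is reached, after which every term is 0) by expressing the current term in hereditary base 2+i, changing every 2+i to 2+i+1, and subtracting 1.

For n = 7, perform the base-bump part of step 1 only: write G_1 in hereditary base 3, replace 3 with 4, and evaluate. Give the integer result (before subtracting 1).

260

i=0: 7 = 2^2 + 2 + 1 (b=2); 2→3: 3^3 + 3 + 1 = 31; 31−1 = 30
i=1: 30 = 3^3 + 3 (b=3); 3→4: 4^4 + 4 = 260; 260−1 = 259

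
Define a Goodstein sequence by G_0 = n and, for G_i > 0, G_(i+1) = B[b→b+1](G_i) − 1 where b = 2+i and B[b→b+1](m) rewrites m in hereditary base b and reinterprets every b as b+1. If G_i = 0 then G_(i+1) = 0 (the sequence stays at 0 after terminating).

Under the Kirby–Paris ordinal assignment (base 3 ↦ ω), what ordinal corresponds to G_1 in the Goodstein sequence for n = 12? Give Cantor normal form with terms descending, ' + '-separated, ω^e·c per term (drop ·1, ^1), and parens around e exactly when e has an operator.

ω^(ω + 1) + ω^2·2 + ω·2 + 2

G_0=12  [base 2] 2^(2 + 1) + 2^2  →[2↦3]→  3^(3 + 1) + 3^3 = 108  −1 ⇒ G_1=107
G_1=107  [base 3] 3^(3 + 1) + 2·3^2 + 2·3 + 2  →[3↦4]→  4^(4 + 1) + 2·4^2 + 2·4 + 2 = 1066  −1 ⇒ G_2=1065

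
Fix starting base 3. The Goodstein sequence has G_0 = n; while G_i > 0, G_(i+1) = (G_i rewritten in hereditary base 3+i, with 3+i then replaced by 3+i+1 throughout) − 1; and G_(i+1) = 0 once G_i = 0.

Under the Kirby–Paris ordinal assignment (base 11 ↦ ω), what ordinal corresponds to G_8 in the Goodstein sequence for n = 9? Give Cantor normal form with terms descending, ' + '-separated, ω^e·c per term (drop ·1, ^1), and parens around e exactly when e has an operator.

ω·2 + 4

(0) 9|_3 = 3^2 ↦ 4^2|_4 = 16 ⇒ 15
(1) 15|_4 = 3·4 + 3 ↦ 3·5 + 3|_5 = 18 ⇒ 17
(2) 17|_5 = 3·5 + 2 ↦ 3·6 + 2|_6 = 20 ⇒ 19
(3) 19|_6 = 3·6 + 1 ↦ 3·7 + 1|_7 = 22 ⇒ 21
(4) 21|_7 = 3·7 ↦ 3·8|_8 = 24 ⇒ 23
(5) 23|_8 = 2·8 + 7 ↦ 2·9 + 7|_9 = 25 ⇒ 24
(6) 24|_9 = 2·9 + 6 ↦ 2·10 + 6|_10 = 26 ⇒ 25
(7) 25|_10 = 2·10 + 5 ↦ 2·11 + 5|_11 = 27 ⇒ 26
(8) 26|_11 = 2·11 + 4 ↦ 2·12 + 4|_12 = 28 ⇒ 27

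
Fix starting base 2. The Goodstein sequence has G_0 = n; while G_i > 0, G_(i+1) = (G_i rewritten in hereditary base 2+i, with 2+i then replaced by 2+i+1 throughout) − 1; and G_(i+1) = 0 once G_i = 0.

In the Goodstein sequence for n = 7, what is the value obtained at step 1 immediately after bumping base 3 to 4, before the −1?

260

G_0 = 7. HB_2(7) = 2^2 + 2 + 1. Bump = 31. G_1 = 30.
G_1 = 30. HB_3(30) = 3^3 + 3. Bump = 260. G_2 = 259.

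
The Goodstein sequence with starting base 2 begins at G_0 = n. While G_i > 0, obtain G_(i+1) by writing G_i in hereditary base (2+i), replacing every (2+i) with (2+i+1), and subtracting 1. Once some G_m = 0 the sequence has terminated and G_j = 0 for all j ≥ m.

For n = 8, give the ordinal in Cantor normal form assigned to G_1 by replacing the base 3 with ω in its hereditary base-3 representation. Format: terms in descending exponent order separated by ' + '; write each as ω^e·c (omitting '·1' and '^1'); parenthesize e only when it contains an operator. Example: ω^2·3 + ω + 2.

ω^ω·2 + ω^2·2 + ω·2 + 2

8 —HB2→ 2^(2 + 1) —bump→ 3^(3 + 1) = 81 —(−1)→ 80
80 —HB3→ 2·3^3 + 2·3^2 + 2·3 + 2 —bump→ 2·4^4 + 2·4^2 + 2·4 + 2 = 554 —(−1)→ 553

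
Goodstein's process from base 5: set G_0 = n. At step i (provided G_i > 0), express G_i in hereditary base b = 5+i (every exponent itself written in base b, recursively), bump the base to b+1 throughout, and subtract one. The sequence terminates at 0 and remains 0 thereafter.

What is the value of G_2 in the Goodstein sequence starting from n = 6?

6

G_0 = 6. HB_5(6) = 5 + 1. Bump = 7. G_1 = 6.
G_1 = 6. HB_6(6) = 6. Bump = 7. G_2 = 6.
G_2 = 6. HB_7(6) = 6. Bump = 6. G_3 = 5.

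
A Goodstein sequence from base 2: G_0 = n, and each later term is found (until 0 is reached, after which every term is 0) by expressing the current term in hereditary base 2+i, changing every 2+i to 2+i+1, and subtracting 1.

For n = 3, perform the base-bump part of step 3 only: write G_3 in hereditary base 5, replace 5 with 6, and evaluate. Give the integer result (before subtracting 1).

2

base 2: 3 = 2 + 1; at 3: 3 + 1 = 4; next = 3
base 3: 3 = 3; at 4: 4 = 4; next = 3
base 4: 3 = 3; at 5: 3 = 3; next = 2
base 5: 2 = 2; at 6: 2 = 2; next = 1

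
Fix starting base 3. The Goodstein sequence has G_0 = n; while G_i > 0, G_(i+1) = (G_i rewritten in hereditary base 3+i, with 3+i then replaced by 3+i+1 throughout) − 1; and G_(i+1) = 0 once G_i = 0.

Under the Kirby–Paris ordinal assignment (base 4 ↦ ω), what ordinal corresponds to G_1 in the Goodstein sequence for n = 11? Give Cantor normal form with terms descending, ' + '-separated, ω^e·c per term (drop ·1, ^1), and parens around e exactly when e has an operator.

ω^2 + 1

step 0: 11 = 3^2 + 2; sub 4 for 3: 4^2 + 2; = 18; G_1 = 18−1 = 17
step 1: 17 = 4^2 + 1; sub 5 for 4: 5^2 + 1; = 26; G_2 = 26−1 = 25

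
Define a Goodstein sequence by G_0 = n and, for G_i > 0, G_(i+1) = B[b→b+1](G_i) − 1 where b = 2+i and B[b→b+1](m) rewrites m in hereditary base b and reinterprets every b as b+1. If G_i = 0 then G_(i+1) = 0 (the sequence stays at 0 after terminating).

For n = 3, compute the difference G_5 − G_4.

i=0: 3 = 2 + 1 (b=2); 2→3: 3 + 1 = 4; 4−1 = 3
i=1: 3 = 3 (b=3); 3→4: 4 = 4; 4−1 = 3
i=2: 3 = 3 (b=4); 4→5: 3 = 3; 3−1 = 2
i=3: 2 = 2 (b=5); 5→6: 2 = 2; 2−1 = 1
i=4: 1 = 1 (b=6); 6→7: 1 = 1; 1−1 = 0

-1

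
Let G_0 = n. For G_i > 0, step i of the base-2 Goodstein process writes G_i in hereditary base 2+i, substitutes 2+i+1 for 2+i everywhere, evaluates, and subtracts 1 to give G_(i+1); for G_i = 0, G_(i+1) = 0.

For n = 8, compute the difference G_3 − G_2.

5757

(0) 8|_2 = 2^(2 + 1) ↦ 3^(3 + 1)|_3 = 81 ⇒ 80
(1) 80|_3 = 2·3^3 + 2·3^2 + 2·3 + 2 ↦ 2·4^4 + 2·4^2 + 2·4 + 2|_4 = 554 ⇒ 553
(2) 553|_4 = 2·4^4 + 2·4^2 + 2·4 + 1 ↦ 2·5^5 + 2·5^2 + 2·5 + 1|_5 = 6311 ⇒ 6310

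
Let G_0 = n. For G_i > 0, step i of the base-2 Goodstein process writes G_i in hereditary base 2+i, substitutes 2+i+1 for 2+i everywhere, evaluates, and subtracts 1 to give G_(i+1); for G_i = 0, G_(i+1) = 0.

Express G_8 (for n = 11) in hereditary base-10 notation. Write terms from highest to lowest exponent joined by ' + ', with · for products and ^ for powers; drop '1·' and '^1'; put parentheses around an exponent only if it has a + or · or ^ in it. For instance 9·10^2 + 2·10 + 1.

7·10^10 + 7·10^7 + 7·10^6 + 7·10^5 + 7·10^4 + 7·10^3 + 7·10^2 + 7·10 + 5

[0] 11 ≡ 2^(2 + 1) + 2 + 1 (base 2). Lift 3: 85. −1: 84.
[1] 84 ≡ 3^(3 + 1) + 3 (base 3). Lift 4: 1028. −1: 1027.
[2] 1027 ≡ 4^(4 + 1) + 3 (base 4). Lift 5: 15628. −1: 15627.
[3] 15627 ≡ 5^(5 + 1) + 2 (base 5). Lift 6: 279938. −1: 279937.
[4] 279937 ≡ 6^(6 + 1) + 1 (base 6). Lift 7: 5764802. −1: 5764801.
[5] 5764801 ≡ 7^(7 + 1) (base 7). Lift 8: 134217728. −1: 134217727.
[6] 134217727 ≡ 7·8^8 + 7·8^7 + 7·8^6 + 7·8^5 + 7·8^4 + 7·8^3 + 7·8^2 + 7·8 + 7 (base 8). Lift 9: 2749609303. −1: 2749609302.
[7] 2749609302 ≡ 7·9^9 + 7·9^7 + 7·9^6 + 7·9^5 + 7·9^4 + 7·9^3 + 7·9^2 + 7·9 + 6 (base 9). Lift 10: 70077777776. −1: 70077777775.
[8] 70077777775 ≡ 7·10^10 + 7·10^7 + 7·10^6 + 7·10^5 + 7·10^4 + 7·10^3 + 7·10^2 + 7·10 + 5 (base 10). Lift 11: 1997331745491. −1: 1997331745490.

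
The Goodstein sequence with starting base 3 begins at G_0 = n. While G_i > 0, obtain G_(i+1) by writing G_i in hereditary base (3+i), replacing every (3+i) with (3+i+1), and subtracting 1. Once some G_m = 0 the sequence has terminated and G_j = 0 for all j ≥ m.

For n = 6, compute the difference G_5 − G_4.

0

G_0=6  [base 3] 2·3  →[3↦4]→  2·4 = 8  −1 ⇒ G_1=7
G_1=7  [base 4] 4 + 3  →[4↦5]→  5 + 3 = 8  −1 ⇒ G_2=7
G_2=7  [base 5] 5 + 2  →[5↦6]→  6 + 2 = 8  −1 ⇒ G_3=7
G_3=7  [base 6] 6 + 1  →[6↦7]→  7 + 1 = 8  −1 ⇒ G_4=7
G_4=7  [base 7] 7  →[7↦8]→  8 = 8  −1 ⇒ G_5=7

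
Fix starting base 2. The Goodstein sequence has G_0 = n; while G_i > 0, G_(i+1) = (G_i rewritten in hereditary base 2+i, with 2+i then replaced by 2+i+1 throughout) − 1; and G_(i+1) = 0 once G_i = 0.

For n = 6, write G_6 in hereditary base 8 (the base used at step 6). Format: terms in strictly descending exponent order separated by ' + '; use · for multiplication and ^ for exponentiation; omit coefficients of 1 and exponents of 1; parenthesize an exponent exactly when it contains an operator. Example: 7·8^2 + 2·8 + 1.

G_0 = 6. HB_2(6) = 2^2 + 2. Bump = 30. G_1 = 29.
G_1 = 29. HB_3(29) = 3^3 + 2. Bump = 258. G_2 = 257.
G_2 = 257. HB_4(257) = 4^4 + 1. Bump = 3126. G_3 = 3125.
G_3 = 3125. HB_5(3125) = 5^5. Bump = 46656. G_4 = 46655.
G_4 = 46655. HB_6(46655) = 5·6^5 + 5·6^4 + 5·6^3 + 5·6^2 + 5·6 + 5. Bump = 98040. G_5 = 98039.
G_5 = 98039. HB_7(98039) = 5·7^5 + 5·7^4 + 5·7^3 + 5·7^2 + 5·7 + 4. Bump = 187244. G_6 = 187243.
G_6 = 187243. HB_8(187243) = 5·8^5 + 5·8^4 + 5·8^3 + 5·8^2 + 5·8 + 3. Bump = 332148. G_7 = 332147.

5·8^5 + 5·8^4 + 5·8^3 + 5·8^2 + 5·8 + 3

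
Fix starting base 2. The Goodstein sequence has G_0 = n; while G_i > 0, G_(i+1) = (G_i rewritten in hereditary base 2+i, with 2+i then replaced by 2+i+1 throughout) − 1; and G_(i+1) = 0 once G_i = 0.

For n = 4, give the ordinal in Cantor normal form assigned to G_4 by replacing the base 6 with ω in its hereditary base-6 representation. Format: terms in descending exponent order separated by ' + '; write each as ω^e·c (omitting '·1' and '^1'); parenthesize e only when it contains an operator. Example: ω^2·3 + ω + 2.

ω^2·2 + ω + 5

i=0: 4 = 2^2 (b=2); 2→3: 3^3 = 27; 27−1 = 26
i=1: 26 = 2·3^2 + 2·3 + 2 (b=3); 3→4: 2·4^2 + 2·4 + 2 = 42; 42−1 = 41
i=2: 41 = 2·4^2 + 2·4 + 1 (b=4); 4→5: 2·5^2 + 2·5 + 1 = 61; 61−1 = 60
i=3: 60 = 2·5^2 + 2·5 (b=5); 5→6: 2·6^2 + 2·6 = 84; 84−1 = 83
i=4: 83 = 2·6^2 + 6 + 5 (b=6); 6→7: 2·7^2 + 7 + 5 = 110; 110−1 = 109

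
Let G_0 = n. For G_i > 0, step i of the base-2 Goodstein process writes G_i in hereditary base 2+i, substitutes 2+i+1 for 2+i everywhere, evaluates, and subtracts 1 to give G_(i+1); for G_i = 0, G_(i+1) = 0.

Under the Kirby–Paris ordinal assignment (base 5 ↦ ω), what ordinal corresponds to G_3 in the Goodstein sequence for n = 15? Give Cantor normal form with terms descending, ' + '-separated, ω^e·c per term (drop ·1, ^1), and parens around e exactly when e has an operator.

(0) 15|_2 = 2^(2 + 1) + 2^2 + 2 + 1 ↦ 3^(3 + 1) + 3^3 + 3 + 1|_3 = 112 ⇒ 111
(1) 111|_3 = 3^(3 + 1) + 3^3 + 3 ↦ 4^(4 + 1) + 4^4 + 4|_4 = 1284 ⇒ 1283
(2) 1283|_4 = 4^(4 + 1) + 4^4 + 3 ↦ 5^(5 + 1) + 5^5 + 3|_5 = 18753 ⇒ 18752
(3) 18752|_5 = 5^(5 + 1) + 5^5 + 2 ↦ 6^(6 + 1) + 6^6 + 2|_6 = 326594 ⇒ 326593

ω^(ω + 1) + ω^ω + 2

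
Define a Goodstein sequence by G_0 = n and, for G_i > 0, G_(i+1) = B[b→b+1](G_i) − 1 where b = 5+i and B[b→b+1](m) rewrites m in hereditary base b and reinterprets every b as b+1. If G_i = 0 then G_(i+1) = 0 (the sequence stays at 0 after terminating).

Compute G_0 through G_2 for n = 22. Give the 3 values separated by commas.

22, 25, 28

(0) 22|_5 = 4·5 + 2 ↦ 4·6 + 2|_6 = 26 ⇒ 25
(1) 25|_6 = 4·6 + 1 ↦ 4·7 + 1|_7 = 29 ⇒ 28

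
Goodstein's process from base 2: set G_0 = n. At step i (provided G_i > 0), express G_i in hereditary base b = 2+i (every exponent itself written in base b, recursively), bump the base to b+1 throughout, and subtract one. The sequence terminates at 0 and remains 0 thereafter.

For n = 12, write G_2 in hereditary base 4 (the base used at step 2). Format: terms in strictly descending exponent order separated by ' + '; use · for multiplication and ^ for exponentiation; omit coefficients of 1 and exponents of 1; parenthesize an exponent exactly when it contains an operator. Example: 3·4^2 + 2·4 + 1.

4^(4 + 1) + 2·4^2 + 2·4 + 1

(0) 12|_2 = 2^(2 + 1) + 2^2 ↦ 3^(3 + 1) + 3^3|_3 = 108 ⇒ 107
(1) 107|_3 = 3^(3 + 1) + 2·3^2 + 2·3 + 2 ↦ 4^(4 + 1) + 2·4^2 + 2·4 + 2|_4 = 1066 ⇒ 1065
(2) 1065|_4 = 4^(4 + 1) + 2·4^2 + 2·4 + 1 ↦ 5^(5 + 1) + 2·5^2 + 2·5 + 1|_5 = 15686 ⇒ 15685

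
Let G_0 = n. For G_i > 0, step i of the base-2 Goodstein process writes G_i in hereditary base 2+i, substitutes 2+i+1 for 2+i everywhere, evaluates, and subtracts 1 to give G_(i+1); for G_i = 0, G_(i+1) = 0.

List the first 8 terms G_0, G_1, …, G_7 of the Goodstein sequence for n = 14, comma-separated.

14, 110, 1281, 18750, 326591, 5862840, 134404971, 3487116548

base 2: 14 = 2^(2 + 1) + 2^2 + 2; at 3: 3^(3 + 1) + 3^3 + 3 = 111; next = 110
base 3: 110 = 3^(3 + 1) + 3^3 + 2; at 4: 4^(4 + 1) + 4^4 + 2 = 1282; next = 1281
base 4: 1281 = 4^(4 + 1) + 4^4 + 1; at 5: 5^(5 + 1) + 5^5 + 1 = 18751; next = 18750
base 5: 18750 = 5^(5 + 1) + 5^5; at 6: 6^(6 + 1) + 6^6 = 326592; next = 326591
base 6: 326591 = 6^(6 + 1) + 5·6^5 + 5·6^4 + 5·6^3 + 5·6^2 + 5·6 + 5; at 7: 7^(7 + 1) + 5·7^5 + 5·7^4 + 5·7^3 + 5·7^2 + 5·7 + 5 = 5862841; next = 5862840
base 7: 5862840 = 7^(7 + 1) + 5·7^5 + 5·7^4 + 5·7^3 + 5·7^2 + 5·7 + 4; at 8: 8^(8 + 1) + 5·8^5 + 5·8^4 + 5·8^3 + 5·8^2 + 5·8 + 4 = 134404972; next = 134404971
base 8: 134404971 = 8^(8 + 1) + 5·8^5 + 5·8^4 + 5·8^3 + 5·8^2 + 5·8 + 3; at 9: 9^(9 + 1) + 5·9^5 + 5·9^4 + 5·9^3 + 5·9^2 + 5·9 + 3 = 3487116549; next = 3487116548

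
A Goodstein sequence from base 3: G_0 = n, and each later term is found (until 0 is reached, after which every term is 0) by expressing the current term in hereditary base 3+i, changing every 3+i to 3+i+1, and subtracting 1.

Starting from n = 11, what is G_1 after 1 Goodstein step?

[0] 11 ≡ 3^2 + 2 (base 3). Lift 4: 18. −1: 17.
[1] 17 ≡ 4^2 + 1 (base 4). Lift 5: 26. −1: 25.

17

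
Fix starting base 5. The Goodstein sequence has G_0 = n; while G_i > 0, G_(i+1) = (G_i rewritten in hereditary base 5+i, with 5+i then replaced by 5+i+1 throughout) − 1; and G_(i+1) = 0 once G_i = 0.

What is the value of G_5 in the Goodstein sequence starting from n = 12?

15

12 —HB5→ 2·5 + 2 —bump→ 2·6 + 2 = 14 —(−1)→ 13
13 —HB6→ 2·6 + 1 —bump→ 2·7 + 1 = 15 —(−1)→ 14
14 —HB7→ 2·7 —bump→ 2·8 = 16 —(−1)→ 15
15 —HB8→ 8 + 7 —bump→ 9 + 7 = 16 —(−1)→ 15
15 —HB9→ 9 + 6 —bump→ 10 + 6 = 16 —(−1)→ 15
15 —HB10→ 10 + 5 —bump→ 11 + 5 = 16 —(−1)→ 15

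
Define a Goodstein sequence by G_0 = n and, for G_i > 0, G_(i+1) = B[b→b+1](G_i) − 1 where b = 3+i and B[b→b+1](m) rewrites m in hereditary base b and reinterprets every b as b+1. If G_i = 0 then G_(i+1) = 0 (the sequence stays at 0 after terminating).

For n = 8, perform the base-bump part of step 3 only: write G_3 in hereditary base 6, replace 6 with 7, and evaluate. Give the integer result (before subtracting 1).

12

8 —HB3→ 2·3 + 2 —bump→ 2·4 + 2 = 10 —(−1)→ 9
9 —HB4→ 2·4 + 1 —bump→ 2·5 + 1 = 11 —(−1)→ 10
10 —HB5→ 2·5 —bump→ 2·6 = 12 —(−1)→ 11
11 —HB6→ 6 + 5 —bump→ 7 + 5 = 12 —(−1)→ 11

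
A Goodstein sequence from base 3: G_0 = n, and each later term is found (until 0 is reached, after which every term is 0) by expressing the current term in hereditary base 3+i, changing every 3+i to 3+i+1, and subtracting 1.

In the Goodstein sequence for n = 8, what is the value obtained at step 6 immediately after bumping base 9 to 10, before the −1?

base 3: 8 = 2·3 + 2; at 4: 2·4 + 2 = 10; next = 9
base 4: 9 = 2·4 + 1; at 5: 2·5 + 1 = 11; next = 10
base 5: 10 = 2·5; at 6: 2·6 = 12; next = 11
base 6: 11 = 6 + 5; at 7: 7 + 5 = 12; next = 11
base 7: 11 = 7 + 4; at 8: 8 + 4 = 12; next = 11
base 8: 11 = 8 + 3; at 9: 9 + 3 = 12; next = 11
base 9: 11 = 9 + 2; at 10: 10 + 2 = 12; next = 11

12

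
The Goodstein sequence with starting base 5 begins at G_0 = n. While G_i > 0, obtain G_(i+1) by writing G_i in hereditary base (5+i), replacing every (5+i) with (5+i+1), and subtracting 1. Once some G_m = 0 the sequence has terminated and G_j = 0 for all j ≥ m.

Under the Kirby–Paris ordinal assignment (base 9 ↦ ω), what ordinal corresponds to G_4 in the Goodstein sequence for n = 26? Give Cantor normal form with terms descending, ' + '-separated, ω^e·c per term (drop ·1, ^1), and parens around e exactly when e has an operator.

G_0 = 26. HB_5(26) = 5^2 + 1. Bump = 37. G_1 = 36.
G_1 = 36. HB_6(36) = 6^2. Bump = 49. G_2 = 48.
G_2 = 48. HB_7(48) = 6·7 + 6. Bump = 54. G_3 = 53.
G_3 = 53. HB_8(53) = 6·8 + 5. Bump = 59. G_4 = 58.
G_4 = 58. HB_9(58) = 6·9 + 4. Bump = 64. G_5 = 63.

ω·6 + 4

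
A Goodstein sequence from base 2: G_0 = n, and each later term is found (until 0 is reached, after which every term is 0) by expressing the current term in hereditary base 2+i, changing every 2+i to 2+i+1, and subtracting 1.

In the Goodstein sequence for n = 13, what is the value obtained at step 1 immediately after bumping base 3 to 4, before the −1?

step 0: 13 = 2^(2 + 1) + 2^2 + 1; sub 3 for 2: 3^(3 + 1) + 3^3 + 1; = 109; G_1 = 109−1 = 108
step 1: 108 = 3^(3 + 1) + 3^3; sub 4 for 3: 4^(4 + 1) + 4^4; = 1280; G_2 = 1280−1 = 1279

1280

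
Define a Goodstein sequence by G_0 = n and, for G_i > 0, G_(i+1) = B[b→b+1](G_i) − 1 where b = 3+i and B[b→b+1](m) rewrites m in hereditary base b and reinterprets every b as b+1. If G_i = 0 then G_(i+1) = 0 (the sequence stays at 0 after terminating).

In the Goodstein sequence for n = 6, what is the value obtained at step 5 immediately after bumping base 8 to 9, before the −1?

[0] 6 ≡ 2·3 (base 3). Lift 4: 8. −1: 7.
[1] 7 ≡ 4 + 3 (base 4). Lift 5: 8. −1: 7.
[2] 7 ≡ 5 + 2 (base 5). Lift 6: 8. −1: 7.
[3] 7 ≡ 6 + 1 (base 6). Lift 7: 8. −1: 7.
[4] 7 ≡ 7 (base 7). Lift 8: 8. −1: 7.
[5] 7 ≡ 7 (base 8). Lift 9: 7. −1: 6.

7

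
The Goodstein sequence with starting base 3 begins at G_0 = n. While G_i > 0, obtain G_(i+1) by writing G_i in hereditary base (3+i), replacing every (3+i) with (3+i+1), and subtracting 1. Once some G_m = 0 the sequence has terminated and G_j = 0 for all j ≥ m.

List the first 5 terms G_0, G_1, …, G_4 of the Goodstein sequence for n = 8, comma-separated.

8, 9, 10, 11, 11

[0] 8 ≡ 2·3 + 2 (base 3). Lift 4: 10. −1: 9.
[1] 9 ≡ 2·4 + 1 (base 4). Lift 5: 11. −1: 10.
[2] 10 ≡ 2·5 (base 5). Lift 6: 12. −1: 11.
[3] 11 ≡ 6 + 5 (base 6). Lift 7: 12. −1: 11.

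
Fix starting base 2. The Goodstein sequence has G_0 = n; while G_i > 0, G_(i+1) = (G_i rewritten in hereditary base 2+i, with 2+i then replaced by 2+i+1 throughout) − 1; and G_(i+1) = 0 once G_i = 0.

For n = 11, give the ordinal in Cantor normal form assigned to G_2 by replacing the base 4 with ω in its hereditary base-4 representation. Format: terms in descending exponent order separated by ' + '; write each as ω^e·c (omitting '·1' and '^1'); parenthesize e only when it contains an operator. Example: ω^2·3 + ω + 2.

ω^(ω + 1) + 3

step 0: 11 = 2^(2 + 1) + 2 + 1; sub 3 for 2: 3^(3 + 1) + 3 + 1; = 85; G_1 = 85−1 = 84
step 1: 84 = 3^(3 + 1) + 3; sub 4 for 3: 4^(4 + 1) + 4; = 1028; G_2 = 1028−1 = 1027
step 2: 1027 = 4^(4 + 1) + 3; sub 5 for 4: 5^(5 + 1) + 3; = 15628; G_3 = 15628−1 = 15627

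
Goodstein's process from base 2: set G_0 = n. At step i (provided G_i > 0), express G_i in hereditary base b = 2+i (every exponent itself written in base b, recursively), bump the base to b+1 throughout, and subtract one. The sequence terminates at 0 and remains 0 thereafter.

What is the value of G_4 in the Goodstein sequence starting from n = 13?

13 —HB2→ 2^(2 + 1) + 2^2 + 1 —bump→ 3^(3 + 1) + 3^3 + 1 = 109 —(−1)→ 108
108 —HB3→ 3^(3 + 1) + 3^3 —bump→ 4^(4 + 1) + 4^4 = 1280 —(−1)→ 1279
1279 —HB4→ 4^(4 + 1) + 3·4^3 + 3·4^2 + 3·4 + 3 —bump→ 5^(5 + 1) + 3·5^3 + 3·5^2 + 3·5 + 3 = 16093 —(−1)→ 16092
16092 —HB5→ 5^(5 + 1) + 3·5^3 + 3·5^2 + 3·5 + 2 —bump→ 6^(6 + 1) + 3·6^3 + 3·6^2 + 3·6 + 2 = 280712 —(−1)→ 280711
280711 —HB6→ 6^(6 + 1) + 3·6^3 + 3·6^2 + 3·6 + 1 —bump→ 7^(7 + 1) + 3·7^3 + 3·7^2 + 3·7 + 1 = 5765999 —(−1)→ 5765998

280711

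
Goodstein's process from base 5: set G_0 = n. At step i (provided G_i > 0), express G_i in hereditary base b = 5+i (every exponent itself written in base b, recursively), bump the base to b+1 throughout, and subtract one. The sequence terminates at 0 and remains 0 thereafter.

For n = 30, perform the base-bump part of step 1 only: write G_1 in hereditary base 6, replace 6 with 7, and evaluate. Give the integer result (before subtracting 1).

30 —HB5→ 5^2 + 5 —bump→ 6^2 + 6 = 42 —(−1)→ 41
41 —HB6→ 6^2 + 5 —bump→ 7^2 + 5 = 54 —(−1)→ 53

54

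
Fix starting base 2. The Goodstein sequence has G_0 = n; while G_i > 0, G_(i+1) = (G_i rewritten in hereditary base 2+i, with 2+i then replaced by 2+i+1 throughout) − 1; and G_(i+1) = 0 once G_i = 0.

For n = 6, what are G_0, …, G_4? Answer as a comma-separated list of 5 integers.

[0] 6 ≡ 2^2 + 2 (base 2). Lift 3: 30. −1: 29.
[1] 29 ≡ 3^3 + 2 (base 3). Lift 4: 258. −1: 257.
[2] 257 ≡ 4^4 + 1 (base 4). Lift 5: 3126. −1: 3125.
[3] 3125 ≡ 5^5 (base 5). Lift 6: 46656. −1: 46655.

6, 29, 257, 3125, 46655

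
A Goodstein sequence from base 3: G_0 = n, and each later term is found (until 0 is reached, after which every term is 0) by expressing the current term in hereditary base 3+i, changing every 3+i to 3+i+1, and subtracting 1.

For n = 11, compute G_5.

43

[0] 11 ≡ 3^2 + 2 (base 3). Lift 4: 18. −1: 17.
[1] 17 ≡ 4^2 + 1 (base 4). Lift 5: 26. −1: 25.
[2] 25 ≡ 5^2 (base 5). Lift 6: 36. −1: 35.
[3] 35 ≡ 5·6 + 5 (base 6). Lift 7: 40. −1: 39.
[4] 39 ≡ 5·7 + 4 (base 7). Lift 8: 44. −1: 43.
[5] 43 ≡ 5·8 + 3 (base 8). Lift 9: 48. −1: 47.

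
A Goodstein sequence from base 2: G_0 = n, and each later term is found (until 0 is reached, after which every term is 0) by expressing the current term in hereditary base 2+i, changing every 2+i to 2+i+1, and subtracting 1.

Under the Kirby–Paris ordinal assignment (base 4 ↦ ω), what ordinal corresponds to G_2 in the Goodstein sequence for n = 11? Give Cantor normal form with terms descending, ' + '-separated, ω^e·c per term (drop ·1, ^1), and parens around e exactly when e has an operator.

[0] 11 ≡ 2^(2 + 1) + 2 + 1 (base 2). Lift 3: 85. −1: 84.
[1] 84 ≡ 3^(3 + 1) + 3 (base 3). Lift 4: 1028. −1: 1027.
[2] 1027 ≡ 4^(4 + 1) + 3 (base 4). Lift 5: 15628. −1: 15627.

ω^(ω + 1) + 3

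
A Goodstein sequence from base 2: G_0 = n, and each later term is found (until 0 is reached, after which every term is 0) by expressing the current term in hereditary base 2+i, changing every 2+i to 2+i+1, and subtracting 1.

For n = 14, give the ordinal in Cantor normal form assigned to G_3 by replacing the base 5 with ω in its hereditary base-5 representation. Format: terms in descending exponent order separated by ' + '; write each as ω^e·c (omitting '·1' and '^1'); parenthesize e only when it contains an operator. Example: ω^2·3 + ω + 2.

(0) 14|_2 = 2^(2 + 1) + 2^2 + 2 ↦ 3^(3 + 1) + 3^3 + 3|_3 = 111 ⇒ 110
(1) 110|_3 = 3^(3 + 1) + 3^3 + 2 ↦ 4^(4 + 1) + 4^4 + 2|_4 = 1282 ⇒ 1281
(2) 1281|_4 = 4^(4 + 1) + 4^4 + 1 ↦ 5^(5 + 1) + 5^5 + 1|_5 = 18751 ⇒ 18750
(3) 18750|_5 = 5^(5 + 1) + 5^5 ↦ 6^(6 + 1) + 6^6|_6 = 326592 ⇒ 326591

ω^(ω + 1) + ω^ω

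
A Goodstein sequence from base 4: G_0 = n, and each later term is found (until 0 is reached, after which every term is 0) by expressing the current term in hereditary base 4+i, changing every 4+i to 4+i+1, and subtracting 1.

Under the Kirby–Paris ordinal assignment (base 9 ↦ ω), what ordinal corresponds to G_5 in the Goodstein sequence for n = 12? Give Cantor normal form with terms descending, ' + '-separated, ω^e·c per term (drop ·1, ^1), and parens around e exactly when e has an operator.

ω·2

[0] 12 ≡ 3·4 (base 4). Lift 5: 15. −1: 14.
[1] 14 ≡ 2·5 + 4 (base 5). Lift 6: 16. −1: 15.
[2] 15 ≡ 2·6 + 3 (base 6). Lift 7: 17. −1: 16.
[3] 16 ≡ 2·7 + 2 (base 7). Lift 8: 18. −1: 17.
[4] 17 ≡ 2·8 + 1 (base 8). Lift 9: 19. −1: 18.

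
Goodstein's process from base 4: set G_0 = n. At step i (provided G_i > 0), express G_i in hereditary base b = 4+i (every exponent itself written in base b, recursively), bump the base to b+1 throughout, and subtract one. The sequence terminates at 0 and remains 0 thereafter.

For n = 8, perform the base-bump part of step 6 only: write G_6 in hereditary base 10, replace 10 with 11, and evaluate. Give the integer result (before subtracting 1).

9

G_0=8  [base 4] 2·4  →[4↦5]→  2·5 = 10  −1 ⇒ G_1=9
G_1=9  [base 5] 5 + 4  →[5↦6]→  6 + 4 = 10  −1 ⇒ G_2=9
G_2=9  [base 6] 6 + 3  →[6↦7]→  7 + 3 = 10  −1 ⇒ G_3=9
G_3=9  [base 7] 7 + 2  →[7↦8]→  8 + 2 = 10  −1 ⇒ G_4=9
G_4=9  [base 8] 8 + 1  →[8↦9]→  9 + 1 = 10  −1 ⇒ G_5=9
G_5=9  [base 9] 9  →[9↦10]→  10 = 10  −1 ⇒ G_6=9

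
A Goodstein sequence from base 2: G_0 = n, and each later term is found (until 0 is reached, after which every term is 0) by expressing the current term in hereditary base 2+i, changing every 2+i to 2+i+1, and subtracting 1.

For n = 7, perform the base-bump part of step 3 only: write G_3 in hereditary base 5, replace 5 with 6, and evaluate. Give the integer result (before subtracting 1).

46658

(0) 7|_2 = 2^2 + 2 + 1 ↦ 3^3 + 3 + 1|_3 = 31 ⇒ 30
(1) 30|_3 = 3^3 + 3 ↦ 4^4 + 4|_4 = 260 ⇒ 259
(2) 259|_4 = 4^4 + 3 ↦ 5^5 + 3|_5 = 3128 ⇒ 3127
(3) 3127|_5 = 5^5 + 2 ↦ 6^6 + 2|_6 = 46658 ⇒ 46657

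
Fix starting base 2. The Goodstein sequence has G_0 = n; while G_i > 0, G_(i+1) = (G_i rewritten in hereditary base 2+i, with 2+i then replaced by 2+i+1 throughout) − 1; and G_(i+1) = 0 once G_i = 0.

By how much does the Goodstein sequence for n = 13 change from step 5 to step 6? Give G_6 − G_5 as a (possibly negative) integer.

[0] 13 ≡ 2^(2 + 1) + 2^2 + 1 (base 2). Lift 3: 109. −1: 108.
[1] 108 ≡ 3^(3 + 1) + 3^3 (base 3). Lift 4: 1280. −1: 1279.
[2] 1279 ≡ 4^(4 + 1) + 3·4^3 + 3·4^2 + 3·4 + 3 (base 4). Lift 5: 16093. −1: 16092.
[3] 16092 ≡ 5^(5 + 1) + 3·5^3 + 3·5^2 + 3·5 + 2 (base 5). Lift 6: 280712. −1: 280711.
[4] 280711 ≡ 6^(6 + 1) + 3·6^3 + 3·6^2 + 3·6 + 1 (base 6). Lift 7: 5765999. −1: 5765998.
[5] 5765998 ≡ 7^(7 + 1) + 3·7^3 + 3·7^2 + 3·7 (base 7). Lift 8: 134219480. −1: 134219479.

128453481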